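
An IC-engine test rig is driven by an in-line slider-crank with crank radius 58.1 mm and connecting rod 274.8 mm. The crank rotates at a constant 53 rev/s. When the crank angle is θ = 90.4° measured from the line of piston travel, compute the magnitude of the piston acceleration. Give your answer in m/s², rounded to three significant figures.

1440

ω = 2π·53 = 333 rad/s
x(θ) = r cosθ + √(L² − r² sin²θ); with ω constant, a = ω²·d²x/dθ².
d²x/dθ² = −r cosθ − r²(cos2θ)/√u − r⁴ sin²2θ/(4u^{3/2}),  u = L² − r² sin²θ = 0.0721396 m².
Substituting r = 0.0581 m, L = 0.2748 m, θ = 90.4°: d²x/dθ² = +0.012972 m.
a = ω²·d²x/dθ² = (333)²·(+0.012972) = +1438.6 m/s²;  |a| = 1438.6 m/s².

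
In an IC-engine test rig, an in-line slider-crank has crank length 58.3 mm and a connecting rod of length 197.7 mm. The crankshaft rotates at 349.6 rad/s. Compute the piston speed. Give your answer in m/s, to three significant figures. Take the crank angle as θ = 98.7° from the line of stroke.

19.2

ω = 349.6 rad/s
For an in-line slider-crank, x = r cosθ + √(L² − r² sin²θ), so v = −rω sinθ·[1 + r cosθ/√(L² − r² sin²θ)].
With r = 0.0583 m, L = 0.1977 m, θ = 98.7°: √(L² − r² sin²θ) = 0.18911 m.
v = −0.0583·349.6·0.98849·[1 + 0.0583·-0.15126/0.18911] = -19.208 m/s.
|v| = 19.208 m/s.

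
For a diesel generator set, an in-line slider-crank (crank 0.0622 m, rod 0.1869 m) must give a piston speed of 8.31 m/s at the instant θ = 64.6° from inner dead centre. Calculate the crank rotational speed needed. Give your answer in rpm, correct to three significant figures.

For an in-line slider-crank, |v_piston| = rω|sinθ|·[1 + r cosθ/√(L² − r² sin²θ)].
With r = 0.0622 m, L = 0.1869 m, θ = 64.6°: the bracketed kinematic factor |dx/dθ| = 0.064597 m.
ω = v/|dx/dθ| = 8.31/0.064597 = 128.64 rad/s.
N = 60ω/(2π) = 1228.5 rpm.

1230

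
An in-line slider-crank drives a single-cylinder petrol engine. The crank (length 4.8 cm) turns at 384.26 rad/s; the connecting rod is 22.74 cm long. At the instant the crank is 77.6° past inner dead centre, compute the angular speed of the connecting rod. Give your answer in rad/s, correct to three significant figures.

17.8

ω = 384.3 rad/s
The rod makes angle φ with the slider axis where L sinφ = r sinθ; differentiating, L cosφ·φ̇ = r ω cosθ.
L cosφ = √(L² − r² sin²θ) = 0.22252 m.
|ω_rod| = r ω |cosθ| / √(L² − r² sin²θ) = 0.048·384.3·0.21474/0.22252 = 17.8 rad/s.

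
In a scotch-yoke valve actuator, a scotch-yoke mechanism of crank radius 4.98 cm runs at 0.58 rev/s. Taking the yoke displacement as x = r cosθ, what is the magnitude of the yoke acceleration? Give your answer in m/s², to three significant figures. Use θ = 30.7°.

ω = 3.644 rad/s (from 0.58 rev/s).
x = r cosθ ⇒ ẍ = −rω² cosθ (ω constant).
|a| = rω²|cosθ| = 0.0498·(3.644)²·|cos 30.7°| = 0.56868 m/s².

0.569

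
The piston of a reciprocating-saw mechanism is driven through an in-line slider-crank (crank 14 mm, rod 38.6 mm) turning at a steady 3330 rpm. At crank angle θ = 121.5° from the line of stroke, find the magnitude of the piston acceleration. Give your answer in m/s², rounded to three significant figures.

1170

ω = 2π·3330/60 = 348.7 rad/s
x(θ) = r cosθ + √(L² − r² sin²θ); with ω constant, a = ω²·d²x/dθ².
d²x/dθ² = −r cosθ − r²(cos2θ)/√u − r⁴ sin²2θ/(4u^{3/2}),  u = L² − r² sin²θ = 0.00134747 m².
Substituting r = 0.014 m, L = 0.0386 m, θ = 121.5°: d²x/dθ² = +0.0095849 m.
a = ω²·d²x/dθ² = (348.7)²·(+0.0095849) = +1165.6 m/s²;  |a| = 1165.6 m/s².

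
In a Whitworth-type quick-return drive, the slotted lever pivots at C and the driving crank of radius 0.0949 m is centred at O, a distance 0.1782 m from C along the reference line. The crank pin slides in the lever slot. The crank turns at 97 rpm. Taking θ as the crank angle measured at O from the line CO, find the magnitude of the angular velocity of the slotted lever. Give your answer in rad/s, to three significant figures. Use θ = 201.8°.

ω = 10.16 rad/s (from 97 rpm).
Crank pin A relative to C: A = (d + r cosθ, r sinθ); lever angle φ = atan2(r sinθ, d + r cosθ).
Differentiating tanφ: φ̇ = rω(d cosθ + r)/(d² + r² + 2dr cosθ).
d² + r² + 2dr cosθ = |CA|² = 0.00935767 m²;  d cosθ + r = -0.070556 m.
|ω_lever| = |0.0949·10.16·-0.070556| / 0.00935767 = 7.2683 rad/s.

7.27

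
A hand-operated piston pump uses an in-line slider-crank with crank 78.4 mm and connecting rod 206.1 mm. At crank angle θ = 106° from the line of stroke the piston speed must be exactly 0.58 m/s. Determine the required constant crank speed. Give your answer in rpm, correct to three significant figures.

82.8

For an in-line slider-crank, |v_piston| = rω|sinθ|·[1 + r cosθ/√(L² − r² sin²θ)].
With r = 0.0784 m, L = 0.2061 m, θ = 106°: the bracketed kinematic factor |dx/dθ| = 0.066873 m.
ω = v/|dx/dθ| = 0.58/0.066873 = 8.6732 rad/s.
N = 60ω/(2π) = 82.823 rpm.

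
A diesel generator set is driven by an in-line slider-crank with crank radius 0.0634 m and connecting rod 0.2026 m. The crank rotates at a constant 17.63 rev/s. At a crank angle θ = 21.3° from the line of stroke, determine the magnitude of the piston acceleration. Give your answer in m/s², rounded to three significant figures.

ω = 2π·17.6 = 110.8 rad/s
x(θ) = r cosθ + √(L² − r² sin²θ); with ω constant, a = ω²·d²x/dθ².
d²x/dθ² = −r cosθ − r²(cos2θ)/√u − r⁴ sin²2θ/(4u^{3/2}),  u = L² − r² sin²θ = 0.0405164 m².
Substituting r = 0.0634 m, L = 0.2026 m, θ = 21.3°: d²x/dθ² = -0.073995 m.
a = ω²·d²x/dθ² = (110.8)²·(-0.073995) = -907.97 m/s²;  |a| = 907.97 m/s².

908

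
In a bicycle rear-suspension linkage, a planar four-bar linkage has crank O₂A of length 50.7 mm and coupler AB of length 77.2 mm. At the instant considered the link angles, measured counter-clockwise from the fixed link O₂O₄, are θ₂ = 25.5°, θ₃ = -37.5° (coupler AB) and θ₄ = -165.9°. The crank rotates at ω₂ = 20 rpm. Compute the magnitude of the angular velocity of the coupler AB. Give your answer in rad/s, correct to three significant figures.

ω₂ = 2.094 rad/s (from 20 rpm).
Differentiating the loop-closure r₂e^{iθ₂}+r₃e^{iθ₃}=r₁+r₄e^{iθ₄} gives r₂ω₂e^{iθ₂}+r₃ω₃e^{iθ₃}=r₄ω₄e^{iθ₄}.
Eliminating the other unknown: ω₃ = r₂ω₂ sin(θ₄−θ₂) / [r₃ sin(θ₃−θ₄)].
Numerator sine = +0.19766; denominator sine = +0.78369.
Result = 0.0507·2.094·(+0.19766) / (0.0772·(+0.78369)) = +0.34691 rad/s; magnitude 0.34691 rad/s.

0.347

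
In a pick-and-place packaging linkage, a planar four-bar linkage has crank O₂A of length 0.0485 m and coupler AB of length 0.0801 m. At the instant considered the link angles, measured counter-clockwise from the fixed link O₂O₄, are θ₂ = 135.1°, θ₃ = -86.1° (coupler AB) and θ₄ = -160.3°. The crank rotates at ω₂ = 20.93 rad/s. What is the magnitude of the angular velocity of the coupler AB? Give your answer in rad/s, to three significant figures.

ω₂ = 20.93 rad/s
Differentiating the loop-closure r₂e^{iθ₂}+r₃e^{iθ₃}=r₁+r₄e^{iθ₄} gives r₂ω₂e^{iθ₂}+r₃ω₃e^{iθ₃}=r₄ω₄e^{iθ₄}.
Eliminating the other unknown: ω₃ = r₂ω₂ sin(θ₄−θ₂) / [r₃ sin(θ₃−θ₄)].
Numerator sine = +0.90334; denominator sine = +0.96222.
Result = 0.0485·20.93·(+0.90334) / (0.0801·(+0.96222)) = +11.897 rad/s; magnitude 11.897 rad/s.

11.9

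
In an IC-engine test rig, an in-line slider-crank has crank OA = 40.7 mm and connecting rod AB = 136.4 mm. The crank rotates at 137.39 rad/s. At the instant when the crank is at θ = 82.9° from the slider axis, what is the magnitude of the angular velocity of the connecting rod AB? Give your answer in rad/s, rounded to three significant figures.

ω = 137.4 rad/s
The rod makes angle φ with the slider axis where L sinφ = r sinθ; differentiating, L cosφ·φ̇ = r ω cosθ.
L cosφ = √(L² − r² sin²θ) = 0.13028 m.
|ω_rod| = r ω |cosθ| / √(L² − r² sin²θ) = 0.0407·137.4·0.12360/0.13028 = 5.305 rad/s.

5.30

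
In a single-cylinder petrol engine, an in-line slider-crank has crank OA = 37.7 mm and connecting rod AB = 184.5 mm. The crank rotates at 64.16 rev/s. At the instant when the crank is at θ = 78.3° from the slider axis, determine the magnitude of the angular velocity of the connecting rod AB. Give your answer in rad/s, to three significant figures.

ω = 403.1 rad/s (converted from 64.16 rev/s).
The rod makes angle φ with the slider axis where L sinφ = r sinθ; differentiating, L cosφ·φ̇ = r ω cosθ.
L cosφ = √(L² − r² sin²θ) = 0.18077 m.
|ω_rod| = r ω |cosθ| / √(L² − r² sin²θ) = 0.0377·403.1·0.20279/0.18077 = 17.049 rad/s.

17.0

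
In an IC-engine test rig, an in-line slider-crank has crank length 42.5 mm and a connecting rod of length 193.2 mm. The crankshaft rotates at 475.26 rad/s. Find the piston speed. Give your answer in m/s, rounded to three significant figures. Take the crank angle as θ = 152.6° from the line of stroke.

ω = 475.3 rad/s
For an in-line slider-crank, x = r cosθ + √(L² − r² sin²θ), so v = −rω sinθ·[1 + r cosθ/√(L² − r² sin²θ)].
With r = 0.0425 m, L = 0.1932 m, θ = 152.6°: √(L² − r² sin²θ) = 0.19221 m.
v = −0.0425·475.3·0.46020·[1 + 0.0425·-0.88782/0.19221] = -7.4706 m/s.
|v| = 7.4706 m/s.

7.47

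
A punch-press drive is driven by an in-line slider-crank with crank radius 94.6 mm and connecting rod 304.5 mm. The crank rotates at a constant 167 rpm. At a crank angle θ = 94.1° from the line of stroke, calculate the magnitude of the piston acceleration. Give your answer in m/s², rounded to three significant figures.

ω = 2π·167/60 = 17.49 rad/s
x(θ) = r cosθ + √(L² − r² sin²θ); with ω constant, a = ω²·d²x/dθ².
d²x/dθ² = −r cosθ − r²(cos2θ)/√u − r⁴ sin²2θ/(4u^{3/2}),  u = L² − r² sin²θ = 0.0838168 m².
Substituting r = 0.0946 m, L = 0.3045 m, θ = 94.1°: d²x/dθ² = +0.037342 m.
a = ω²·d²x/dθ² = (17.49)²·(+0.037342) = +11.421 m/s²;  |a| = 11.421 m/s².

11.4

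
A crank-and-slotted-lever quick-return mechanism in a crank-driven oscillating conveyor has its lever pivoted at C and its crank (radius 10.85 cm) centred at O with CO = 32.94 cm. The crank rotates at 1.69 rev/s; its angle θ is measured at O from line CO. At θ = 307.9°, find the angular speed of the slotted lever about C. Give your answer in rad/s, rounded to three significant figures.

2.18

ω = 10.62 rad/s (from 1.69 rev/s).
Crank pin A relative to C: A = (d + r cosθ, r sinθ); lever angle φ = atan2(r sinθ, d + r cosθ).
Differentiating tanφ: φ̇ = rω(d cosθ + r)/(d² + r² + 2dr cosθ).
d² + r² + 2dr cosθ = |CA|² = 0.164186 m²;  d cosθ + r = +0.31085 m.
|ω_lever| = |0.1085·10.62·+0.31085| / 0.164186 = 2.1813 rad/s.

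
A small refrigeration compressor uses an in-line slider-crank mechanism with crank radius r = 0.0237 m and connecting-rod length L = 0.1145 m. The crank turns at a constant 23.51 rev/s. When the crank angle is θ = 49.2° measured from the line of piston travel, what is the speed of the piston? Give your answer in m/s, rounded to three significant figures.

3.01

ω = 2π·23.5 = 147.7 rad/s
For an in-line slider-crank, x = r cosθ + √(L² − r² sin²θ), so v = −rω sinθ·[1 + r cosθ/√(L² − r² sin²θ)].
With r = 0.0237 m, L = 0.1145 m, θ = 49.2°: √(L² − r² sin²θ) = 0.11309 m.
v = −0.0237·147.7·0.75700·[1 + 0.0237·0.65342/0.11309] = -3.0131 m/s.
|v| = 3.0131 m/s.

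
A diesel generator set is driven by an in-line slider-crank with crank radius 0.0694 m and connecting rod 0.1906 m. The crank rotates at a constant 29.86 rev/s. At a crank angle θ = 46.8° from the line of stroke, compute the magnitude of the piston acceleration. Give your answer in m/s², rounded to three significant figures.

1650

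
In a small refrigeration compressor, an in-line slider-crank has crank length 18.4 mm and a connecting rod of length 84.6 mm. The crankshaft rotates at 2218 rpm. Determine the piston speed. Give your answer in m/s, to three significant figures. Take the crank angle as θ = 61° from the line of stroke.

4.14

ω = 2π·2218/60 = 232.3 rad/s
For an in-line slider-crank, x = r cosθ + √(L² − r² sin²θ), so v = −rω sinθ·[1 + r cosθ/√(L² − r² sin²θ)].
With r = 0.0184 m, L = 0.0846 m, θ = 61°: √(L² − r² sin²θ) = 0.083055 m.
v = −0.0184·232.3·0.87462·[1 + 0.0184·0.48481/0.083055] = -4.1394 m/s.
|v| = 4.1394 m/s.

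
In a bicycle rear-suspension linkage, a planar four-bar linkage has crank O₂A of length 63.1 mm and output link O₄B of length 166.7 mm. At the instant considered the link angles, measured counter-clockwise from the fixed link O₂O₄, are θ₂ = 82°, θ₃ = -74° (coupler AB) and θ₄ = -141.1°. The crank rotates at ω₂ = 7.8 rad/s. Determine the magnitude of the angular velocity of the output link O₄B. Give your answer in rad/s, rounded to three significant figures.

1.30

ω₂ = 7.8 rad/s
Differentiating the loop-closure r₂e^{iθ₂}+r₃e^{iθ₃}=r₁+r₄e^{iθ₄} gives r₂ω₂e^{iθ₂}+r₃ω₃e^{iθ₃}=r₄ω₄e^{iθ₄}.
Eliminating the other unknown: ω₄ = r₂ω₂ sin(θ₂−θ₃) / [r₄ sin(θ₄−θ₃)].
Numerator sine = +0.40674; denominator sine = -0.92119.
Result = 0.0631·7.8·(+0.40674) / (0.1667·(-0.92119)) = -1.3036 rad/s; magnitude 1.3036 rad/s.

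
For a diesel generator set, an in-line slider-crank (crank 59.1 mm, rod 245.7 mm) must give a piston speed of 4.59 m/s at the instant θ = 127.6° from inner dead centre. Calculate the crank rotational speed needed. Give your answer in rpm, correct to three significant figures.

For an in-line slider-crank, |v_piston| = rω|sinθ|·[1 + r cosθ/√(L² − r² sin²θ)].
With r = 0.0591 m, L = 0.2457 m, θ = 127.6°: the bracketed kinematic factor |dx/dθ| = 0.039824 m.
ω = v/|dx/dθ| = 4.59/0.039824 = 115.26 rad/s.
N = 60ω/(2π) = 1100.6 rpm.

1100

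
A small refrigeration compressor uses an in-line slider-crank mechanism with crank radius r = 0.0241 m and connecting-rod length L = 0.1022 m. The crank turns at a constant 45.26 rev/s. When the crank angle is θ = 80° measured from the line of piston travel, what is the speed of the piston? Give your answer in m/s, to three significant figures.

7.03

ω = 2π·45.3 = 284.4 rad/s
For an in-line slider-crank, x = r cosθ + √(L² − r² sin²θ), so v = −rω sinθ·[1 + r cosθ/√(L² − r² sin²θ)].
With r = 0.0241 m, L = 0.1022 m, θ = 80°: √(L² − r² sin²θ) = 0.099406 m.
v = −0.0241·284.4·0.98481·[1 + 0.0241·0.17365/0.099406] = -7.0335 m/s.
|v| = 7.0335 m/s.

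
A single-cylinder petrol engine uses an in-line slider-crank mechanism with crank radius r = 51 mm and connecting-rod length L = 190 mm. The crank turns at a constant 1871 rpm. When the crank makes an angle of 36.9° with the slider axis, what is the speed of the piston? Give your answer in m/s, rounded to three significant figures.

ω = 2π·1871/60 = 195.9 rad/s
For an in-line slider-crank, x = r cosθ + √(L² − r² sin²θ), so v = −rω sinθ·[1 + r cosθ/√(L² − r² sin²θ)].
With r = 0.051 m, L = 0.19 m, θ = 36.9°: √(L² − r² sin²θ) = 0.18752 m.
v = −0.051·195.9·0.60042·[1 + 0.051·0.79968/0.18752] = -7.3046 m/s.
|v| = 7.3046 m/s.

7.30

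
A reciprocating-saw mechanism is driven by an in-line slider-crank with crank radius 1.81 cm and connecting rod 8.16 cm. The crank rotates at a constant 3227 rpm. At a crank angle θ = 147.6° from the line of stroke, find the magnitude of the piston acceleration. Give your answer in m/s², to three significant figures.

ω = 2π·3227/60 = 337.9 rad/s
x(θ) = r cosθ + √(L² − r² sin²θ); with ω constant, a = ω²·d²x/dθ².
d²x/dθ² = −r cosθ − r²(cos2θ)/√u − r⁴ sin²2θ/(4u^{3/2}),  u = L² − r² sin²θ = 0.0065645 m².
Substituting r = 0.0181 m, L = 0.0816 m, θ = 147.6°: d²x/dθ² = +0.013519 m.
a = ω²·d²x/dθ² = (337.9)²·(+0.013519) = +1543.9 m/s²;  |a| = 1543.9 m/s².

1540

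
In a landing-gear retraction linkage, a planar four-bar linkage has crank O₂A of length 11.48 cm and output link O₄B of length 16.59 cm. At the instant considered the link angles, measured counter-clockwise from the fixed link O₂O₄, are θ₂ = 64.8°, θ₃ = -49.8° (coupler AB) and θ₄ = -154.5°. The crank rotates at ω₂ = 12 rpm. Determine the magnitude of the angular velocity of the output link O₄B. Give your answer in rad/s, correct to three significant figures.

0.817

ω₂ = 1.257 rad/s (from 12 rpm).
Differentiating the loop-closure r₂e^{iθ₂}+r₃e^{iθ₃}=r₁+r₄e^{iθ₄} gives r₂ω₂e^{iθ₂}+r₃ω₃e^{iθ₃}=r₄ω₄e^{iθ₄}.
Eliminating the other unknown: ω₄ = r₂ω₂ sin(θ₂−θ₃) / [r₄ sin(θ₄−θ₃)].
Numerator sine = +0.90924; denominator sine = -0.96727.
Result = 0.1148·1.257·(+0.90924) / (0.1659·(-0.96727)) = -0.8174 rad/s; magnitude 0.8174 rad/s.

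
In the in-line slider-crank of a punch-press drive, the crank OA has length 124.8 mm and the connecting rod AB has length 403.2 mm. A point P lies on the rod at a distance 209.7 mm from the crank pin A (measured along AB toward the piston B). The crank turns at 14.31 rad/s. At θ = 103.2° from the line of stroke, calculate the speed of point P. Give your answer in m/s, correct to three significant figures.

1.68

ω = 14.31 rad/s.  Crank-pin speed |V_A| = rω = 1.7859 m/s, perpendicular to OA.
Rod angle: sinφ = −(r/L) sinθ ⇒ φ = -17.538°; ω_rod = −rω cosθ/√(L²−r²sin²θ) = +1.0607 rad/s.
V_P = V_A + ω_rod × AP, with AP = 0.2097 m along the rod.
Components: V_Px = −rω sinθ − a·ω_rod·sinφ = -1.6717 m/s;  V_Py = rω cosθ + a·ω_rod·cosφ = -0.19571 m/s.
|V_P| = √(V_Px² + V_Py²) = 1.6831 m/s.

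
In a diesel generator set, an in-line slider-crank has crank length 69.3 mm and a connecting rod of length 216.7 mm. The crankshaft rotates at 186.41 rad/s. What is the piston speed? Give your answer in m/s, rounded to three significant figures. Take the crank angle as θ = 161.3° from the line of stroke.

2.88

ω = 186.4 rad/s
For an in-line slider-crank, x = r cosθ + √(L² − r² sin²θ), so v = −rω sinθ·[1 + r cosθ/√(L² − r² sin²θ)].
With r = 0.0693 m, L = 0.2167 m, θ = 161.3°: √(L² − r² sin²θ) = 0.21556 m.
v = −0.0693·186.4·0.32061·[1 + 0.0693·-0.94721/0.21556] = -2.8805 m/s.
|v| = 2.8805 m/s.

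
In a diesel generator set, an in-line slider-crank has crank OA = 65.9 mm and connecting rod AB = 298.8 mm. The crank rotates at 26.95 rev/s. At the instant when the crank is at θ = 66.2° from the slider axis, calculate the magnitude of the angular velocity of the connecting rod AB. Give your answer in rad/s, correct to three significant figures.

15.4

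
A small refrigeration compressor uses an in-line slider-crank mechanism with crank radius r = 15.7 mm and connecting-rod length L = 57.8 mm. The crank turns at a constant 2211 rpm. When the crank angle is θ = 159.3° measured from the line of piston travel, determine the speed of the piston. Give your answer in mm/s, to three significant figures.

ω = 2π·2211/60 = 231.5 rad/s
For an in-line slider-crank, x = r cosθ + √(L² − r² sin²θ), so v = −rω sinθ·[1 + r cosθ/√(L² − r² sin²θ)].
With r = 0.0157 m, L = 0.0578 m, θ = 159.3°: √(L² − r² sin²θ) = 0.057533 m.
v = −0.0157·231.5·0.35347·[1 + 0.0157·-0.93544/0.057533] = -0.95692 m/s.
|v| = 0.95692 m/s = 956.92 mm/s.

957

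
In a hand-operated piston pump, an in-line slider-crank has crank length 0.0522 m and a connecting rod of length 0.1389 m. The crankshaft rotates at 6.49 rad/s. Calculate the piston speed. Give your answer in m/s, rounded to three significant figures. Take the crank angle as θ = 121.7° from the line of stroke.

ω = 6.49 rad/s
For an in-line slider-crank, x = r cosθ + √(L² − r² sin²θ), so v = −rω sinθ·[1 + r cosθ/√(L² − r² sin²θ)].
With r = 0.0522 m, L = 0.1389 m, θ = 121.7°: √(L² − r² sin²θ) = 0.13161 m.
v = −0.0522·6.49·0.85081·[1 + 0.0522·-0.52547/0.13161] = -0.22816 m/s.
|v| = 0.22816 m/s.

0.228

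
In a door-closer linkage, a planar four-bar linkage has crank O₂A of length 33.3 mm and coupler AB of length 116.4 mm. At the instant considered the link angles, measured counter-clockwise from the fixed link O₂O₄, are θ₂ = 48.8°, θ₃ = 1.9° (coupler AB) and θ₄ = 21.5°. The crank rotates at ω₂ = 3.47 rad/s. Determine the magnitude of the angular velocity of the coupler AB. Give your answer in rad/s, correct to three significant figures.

ω₂ = 3.47 rad/s
Differentiating the loop-closure r₂e^{iθ₂}+r₃e^{iθ₃}=r₁+r₄e^{iθ₄} gives r₂ω₂e^{iθ₂}+r₃ω₃e^{iθ₃}=r₄ω₄e^{iθ₄}.
Eliminating the other unknown: ω₃ = r₂ω₂ sin(θ₄−θ₂) / [r₃ sin(θ₃−θ₄)].
Numerator sine = -0.45865; denominator sine = -0.33545.
Result = 0.0333·3.47·(-0.45865) / (0.1164·(-0.33545)) = +1.3573 rad/s; magnitude 1.3573 rad/s.

1.36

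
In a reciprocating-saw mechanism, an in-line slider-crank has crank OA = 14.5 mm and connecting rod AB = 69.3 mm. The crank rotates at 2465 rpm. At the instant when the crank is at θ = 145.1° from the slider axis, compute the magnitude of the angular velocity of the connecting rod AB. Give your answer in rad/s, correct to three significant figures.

44.6

ω = 258.1 rad/s (converted from 2465 rpm).
The rod makes angle φ with the slider axis where L sinφ = r sinθ; differentiating, L cosφ·φ̇ = r ω cosθ.
L cosφ = √(L² − r² sin²θ) = 0.068802 m.
|ω_rod| = r ω |cosθ| / √(L² − r² sin²θ) = 0.0145·258.1·0.82015/0.068802 = 44.618 rad/s.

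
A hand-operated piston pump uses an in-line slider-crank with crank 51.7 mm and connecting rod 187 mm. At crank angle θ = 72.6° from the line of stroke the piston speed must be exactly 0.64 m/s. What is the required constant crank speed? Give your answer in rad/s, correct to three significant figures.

For an in-line slider-crank, |v_piston| = rω|sinθ|·[1 + r cosθ/√(L² − r² sin²θ)].
With r = 0.0517 m, L = 0.187 m, θ = 72.6°: the bracketed kinematic factor |dx/dθ| = 0.053563 m.
ω = v/|dx/dθ| = 0.64/0.053563 = 11.949 rad/s.

11.9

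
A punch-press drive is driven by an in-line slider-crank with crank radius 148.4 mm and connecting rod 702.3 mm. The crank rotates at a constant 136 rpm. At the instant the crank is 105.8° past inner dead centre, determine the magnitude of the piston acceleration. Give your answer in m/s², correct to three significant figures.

13.7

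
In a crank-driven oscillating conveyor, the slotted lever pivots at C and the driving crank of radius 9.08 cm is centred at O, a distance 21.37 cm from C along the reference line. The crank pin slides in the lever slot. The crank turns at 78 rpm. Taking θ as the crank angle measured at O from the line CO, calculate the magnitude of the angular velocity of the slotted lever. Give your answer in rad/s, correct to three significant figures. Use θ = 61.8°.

1.97

ω = 8.168 rad/s (from 78 rpm).
Crank pin A relative to C: A = (d + r cosθ, r sinθ); lever angle φ = atan2(r sinθ, d + r cosθ).
Differentiating tanφ: φ̇ = rω(d cosθ + r)/(d² + r² + 2dr cosθ).
d² + r² + 2dr cosθ = |CA|² = 0.072251 m²;  d cosθ + r = +0.19178 m.
|ω_lever| = |0.0908·8.168·+0.19178| / 0.072251 = 1.9687 rad/s.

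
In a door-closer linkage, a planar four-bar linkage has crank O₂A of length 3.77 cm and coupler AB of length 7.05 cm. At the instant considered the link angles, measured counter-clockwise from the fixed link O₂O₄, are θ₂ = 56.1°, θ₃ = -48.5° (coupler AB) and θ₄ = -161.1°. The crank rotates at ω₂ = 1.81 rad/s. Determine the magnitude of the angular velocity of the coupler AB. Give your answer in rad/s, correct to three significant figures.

ω₂ = 1.81 rad/s
Differentiating the loop-closure r₂e^{iθ₂}+r₃e^{iθ₃}=r₁+r₄e^{iθ₄} gives r₂ω₂e^{iθ₂}+r₃ω₃e^{iθ₃}=r₄ω₄e^{iθ₄}.
Eliminating the other unknown: ω₃ = r₂ω₂ sin(θ₄−θ₂) / [r₃ sin(θ₃−θ₄)].
Numerator sine = +0.60460; denominator sine = +0.92321.
Result = 0.0377·1.81·(+0.60460) / (0.0705·(+0.92321)) = +0.63387 rad/s; magnitude 0.63387 rad/s.

0.634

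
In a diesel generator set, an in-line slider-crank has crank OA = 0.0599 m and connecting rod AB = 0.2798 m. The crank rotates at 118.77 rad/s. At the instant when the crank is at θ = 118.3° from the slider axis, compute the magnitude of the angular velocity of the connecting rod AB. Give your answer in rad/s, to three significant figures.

ω = 118.8 rad/s
The rod makes angle φ with the slider axis where L sinφ = r sinθ; differentiating, L cosφ·φ̇ = r ω cosθ.
L cosφ = √(L² − r² sin²θ) = 0.27478 m.
|ω_rod| = r ω |cosθ| / √(L² − r² sin²θ) = 0.0599·118.8·0.47409/0.27478 = 12.274 rad/s.

12.3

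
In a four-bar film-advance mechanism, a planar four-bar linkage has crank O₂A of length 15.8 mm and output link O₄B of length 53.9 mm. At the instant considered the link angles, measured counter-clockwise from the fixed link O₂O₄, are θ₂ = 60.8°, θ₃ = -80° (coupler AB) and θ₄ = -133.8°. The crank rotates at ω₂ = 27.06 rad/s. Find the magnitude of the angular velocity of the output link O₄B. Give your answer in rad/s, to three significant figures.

ω₂ = 27.06 rad/s
Differentiating the loop-closure r₂e^{iθ₂}+r₃e^{iθ₃}=r₁+r₄e^{iθ₄} gives r₂ω₂e^{iθ₂}+r₃ω₃e^{iθ₃}=r₄ω₄e^{iθ₄}.
Eliminating the other unknown: ω₄ = r₂ω₂ sin(θ₂−θ₃) / [r₄ sin(θ₄−θ₃)].
Numerator sine = +0.63203; denominator sine = -0.80696.
Result = 0.0158·27.06·(+0.63203) / (0.0539·(-0.80696)) = -6.2127 rad/s; magnitude 6.2127 rad/s.

6.21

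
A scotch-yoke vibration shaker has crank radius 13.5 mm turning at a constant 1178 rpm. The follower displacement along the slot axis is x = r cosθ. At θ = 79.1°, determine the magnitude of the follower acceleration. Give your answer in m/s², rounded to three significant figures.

38.8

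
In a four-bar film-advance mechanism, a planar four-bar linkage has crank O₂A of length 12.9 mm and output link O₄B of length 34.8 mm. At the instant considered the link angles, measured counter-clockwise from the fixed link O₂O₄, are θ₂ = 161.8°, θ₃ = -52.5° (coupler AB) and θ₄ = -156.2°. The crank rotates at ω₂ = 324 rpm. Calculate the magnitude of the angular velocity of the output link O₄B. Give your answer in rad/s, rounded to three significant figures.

ω₂ = 33.93 rad/s (from 324 rpm).
Differentiating the loop-closure r₂e^{iθ₂}+r₃e^{iθ₃}=r₁+r₄e^{iθ₄} gives r₂ω₂e^{iθ₂}+r₃ω₃e^{iθ₃}=r₄ω₄e^{iθ₄}.
Eliminating the other unknown: ω₄ = r₂ω₂ sin(θ₂−θ₃) / [r₄ sin(θ₄−θ₃)].
Numerator sine = -0.56353; denominator sine = -0.97155.
Result = 0.0129·33.93·(-0.56353) / (0.0348·(-0.97155)) = +7.2951 rad/s; magnitude 7.2951 rad/s.

7.30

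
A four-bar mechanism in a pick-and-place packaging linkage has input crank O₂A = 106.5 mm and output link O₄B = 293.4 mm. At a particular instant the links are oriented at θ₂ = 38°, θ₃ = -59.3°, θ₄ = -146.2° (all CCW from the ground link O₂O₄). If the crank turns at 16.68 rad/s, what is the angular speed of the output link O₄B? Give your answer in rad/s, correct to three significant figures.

ω₂ = 16.68 rad/s
Differentiating the loop-closure r₂e^{iθ₂}+r₃e^{iθ₃}=r₁+r₄e^{iθ₄} gives r₂ω₂e^{iθ₂}+r₃ω₃e^{iθ₃}=r₄ω₄e^{iθ₄}.
Eliminating the other unknown: ω₄ = r₂ω₂ sin(θ₂−θ₃) / [r₄ sin(θ₄−θ₃)].
Numerator sine = +0.99189; denominator sine = -0.99854.
Result = 0.1065·16.68·(+0.99189) / (0.2934·(-0.99854)) = -6.0143 rad/s; magnitude 6.0143 rad/s.

6.01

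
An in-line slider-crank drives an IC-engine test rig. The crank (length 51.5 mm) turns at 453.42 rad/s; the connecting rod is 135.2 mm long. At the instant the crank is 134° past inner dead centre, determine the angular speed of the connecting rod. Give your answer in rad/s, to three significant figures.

125

ω = 453.4 rad/s
The rod makes angle φ with the slider axis where L sinφ = r sinθ; differentiating, L cosφ·φ̇ = r ω cosθ.
L cosφ = √(L² − r² sin²θ) = 0.13003 m.
|ω_rod| = r ω |cosθ| / √(L² − r² sin²θ) = 0.0515·453.4·0.69466/0.13003 = 124.75 rad/s.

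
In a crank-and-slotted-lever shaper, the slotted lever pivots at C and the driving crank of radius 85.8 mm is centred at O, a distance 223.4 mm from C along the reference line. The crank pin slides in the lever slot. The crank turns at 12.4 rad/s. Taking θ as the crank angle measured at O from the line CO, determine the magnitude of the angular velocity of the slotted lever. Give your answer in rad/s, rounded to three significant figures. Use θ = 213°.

4.30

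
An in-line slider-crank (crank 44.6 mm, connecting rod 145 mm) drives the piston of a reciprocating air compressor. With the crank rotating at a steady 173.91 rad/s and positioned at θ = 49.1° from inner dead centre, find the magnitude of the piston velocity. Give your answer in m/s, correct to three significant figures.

ω = 173.9 rad/s
For an in-line slider-crank, x = r cosθ + √(L² − r² sin²θ), so v = −rω sinθ·[1 + r cosθ/√(L² − r² sin²θ)].
With r = 0.0446 m, L = 0.145 m, θ = 49.1°: √(L² − r² sin²θ) = 0.14103 m.
v = −0.0446·173.9·0.75585·[1 + 0.0446·0.65474/0.14103] = -7.0766 m/s.
|v| = 7.0766 m/s.

7.08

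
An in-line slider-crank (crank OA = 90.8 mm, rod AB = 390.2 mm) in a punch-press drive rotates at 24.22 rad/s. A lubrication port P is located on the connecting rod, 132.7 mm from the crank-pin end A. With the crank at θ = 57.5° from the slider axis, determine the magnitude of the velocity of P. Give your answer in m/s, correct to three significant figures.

ω = 24.22 rad/s.  Crank-pin speed |V_A| = rω = 2.1992 m/s, perpendicular to OA.
Rod angle: sinφ = −(r/L) sinθ ⇒ φ = -11.318°; ω_rod = −rω cosθ/√(L²−r²sin²θ) = -3.0883 rad/s.
V_P = V_A + ω_rod × AP, with AP = 0.1327 m along the rod.
Components: V_Px = −rω sinθ − a·ω_rod·sinφ = -1.9352 m/s;  V_Py = rω cosθ + a·ω_rod·cosφ = +0.77977 m/s.
|V_P| = √(V_Px² + V_Py²) = 2.0864 m/s.

2.09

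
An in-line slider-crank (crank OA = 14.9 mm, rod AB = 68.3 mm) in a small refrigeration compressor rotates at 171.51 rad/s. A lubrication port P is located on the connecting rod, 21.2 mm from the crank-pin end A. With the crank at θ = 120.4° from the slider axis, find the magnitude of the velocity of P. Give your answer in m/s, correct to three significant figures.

ω = 171.5 rad/s.  Crank-pin speed |V_A| = rω = 2.5555 m/s, perpendicular to OA.
Rod angle: sinφ = −(r/L) sinθ ⇒ φ = -10.846°; ω_rod = −rω cosθ/√(L²−r²sin²θ) = +19.278 rad/s.
V_P = V_A + ω_rod × AP, with AP = 0.0212 m along the rod.
Components: V_Px = −rω sinθ − a·ω_rod·sinφ = -2.1273 m/s;  V_Py = rω cosθ + a·ω_rod·cosφ = -0.89178 m/s.
|V_P| = √(V_Px² + V_Py²) = 2.3066 m/s.

2.31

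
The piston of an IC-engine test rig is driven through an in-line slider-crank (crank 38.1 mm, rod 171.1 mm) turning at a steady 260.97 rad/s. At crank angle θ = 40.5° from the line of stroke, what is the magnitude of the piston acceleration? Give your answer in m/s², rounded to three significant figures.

2070

ω = 261 rad/s
x(θ) = r cosθ + √(L² − r² sin²θ); with ω constant, a = ω²·d²x/dθ².
d²x/dθ² = −r cosθ − r²(cos2θ)/√u − r⁴ sin²2θ/(4u^{3/2}),  u = L² − r² sin²θ = 0.0286629 m².
Substituting r = 0.0381 m, L = 0.1711 m, θ = 40.5°: d²x/dθ² = -0.030419 m.
a = ω²·d²x/dθ² = (261)²·(-0.030419) = -2071.7 m/s²;  |a| = 2071.7 m/s².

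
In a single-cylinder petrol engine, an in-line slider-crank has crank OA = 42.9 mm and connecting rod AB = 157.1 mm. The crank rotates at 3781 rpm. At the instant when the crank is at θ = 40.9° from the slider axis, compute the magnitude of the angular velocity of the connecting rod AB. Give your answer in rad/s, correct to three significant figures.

ω = 395.9 rad/s (converted from 3781 rpm).
The rod makes angle φ with the slider axis where L sinφ = r sinθ; differentiating, L cosφ·φ̇ = r ω cosθ.
L cosφ = √(L² − r² sin²θ) = 0.15457 m.
|ω_rod| = r ω |cosθ| / √(L² − r² sin²θ) = 0.0429·395.9·0.75585/0.15457 = 83.063 rad/s.

83.1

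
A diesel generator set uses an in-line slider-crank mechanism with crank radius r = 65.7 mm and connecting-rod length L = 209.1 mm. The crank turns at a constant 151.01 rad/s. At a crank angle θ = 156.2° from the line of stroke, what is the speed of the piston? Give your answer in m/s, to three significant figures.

ω = 151 rad/s
For an in-line slider-crank, x = r cosθ + √(L² − r² sin²θ), so v = −rω sinθ·[1 + r cosθ/√(L² − r² sin²θ)].
With r = 0.0657 m, L = 0.2091 m, θ = 156.2°: √(L² − r² sin²θ) = 0.20741 m.
v = −0.0657·151·0.40355·[1 + 0.0657·-0.91496/0.20741] = -2.8433 m/s.
|v| = 2.8433 m/s.

2.84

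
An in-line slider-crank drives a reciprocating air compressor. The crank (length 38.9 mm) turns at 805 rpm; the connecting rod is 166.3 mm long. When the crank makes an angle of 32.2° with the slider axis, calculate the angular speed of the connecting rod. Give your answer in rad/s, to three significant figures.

ω = 84.3 rad/s (converted from 805 rpm).
The rod makes angle φ with the slider axis where L sinφ = r sinθ; differentiating, L cosφ·φ̇ = r ω cosθ.
L cosφ = √(L² − r² sin²θ) = 0.165 m.
|ω_rod| = r ω |cosθ| / √(L² − r² sin²θ) = 0.0389·84.3·0.84619/0.165 = 16.817 rad/s.

16.8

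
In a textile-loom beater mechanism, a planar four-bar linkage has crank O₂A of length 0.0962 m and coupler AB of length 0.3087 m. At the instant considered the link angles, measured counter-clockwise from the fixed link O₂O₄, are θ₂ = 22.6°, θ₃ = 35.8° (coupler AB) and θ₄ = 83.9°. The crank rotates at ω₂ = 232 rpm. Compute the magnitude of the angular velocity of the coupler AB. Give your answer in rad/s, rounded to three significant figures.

8.92

ω₂ = 24.29 rad/s (from 232 rpm).
Differentiating the loop-closure r₂e^{iθ₂}+r₃e^{iθ₃}=r₁+r₄e^{iθ₄} gives r₂ω₂e^{iθ₂}+r₃ω₃e^{iθ₃}=r₄ω₄e^{iθ₄}.
Eliminating the other unknown: ω₃ = r₂ω₂ sin(θ₄−θ₂) / [r₃ sin(θ₃−θ₄)].
Numerator sine = +0.87715; denominator sine = -0.74431.
Result = 0.0962·24.29·(+0.87715) / (0.3087·(-0.74431)) = -8.9222 rad/s; magnitude 8.9222 rad/s.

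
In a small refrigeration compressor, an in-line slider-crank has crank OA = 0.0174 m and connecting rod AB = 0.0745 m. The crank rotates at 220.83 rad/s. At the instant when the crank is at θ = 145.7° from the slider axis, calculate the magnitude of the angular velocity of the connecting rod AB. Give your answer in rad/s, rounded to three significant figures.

43.0

ω = 220.8 rad/s
The rod makes angle φ with the slider axis where L sinφ = r sinθ; differentiating, L cosφ·φ̇ = r ω cosθ.
L cosφ = √(L² − r² sin²θ) = 0.073852 m.
|ω_rod| = r ω |cosθ| / √(L² − r² sin²θ) = 0.0174·220.8·0.82610/0.073852 = 42.981 rad/s.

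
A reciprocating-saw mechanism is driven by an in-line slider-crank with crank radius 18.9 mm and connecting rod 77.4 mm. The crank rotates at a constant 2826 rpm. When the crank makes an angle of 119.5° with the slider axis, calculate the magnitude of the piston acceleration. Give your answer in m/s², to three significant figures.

1020

ω = 2π·2826/60 = 295.9 rad/s
x(θ) = r cosθ + √(L² − r² sin²θ); with ω constant, a = ω²·d²x/dθ².
d²x/dθ² = −r cosθ − r²(cos2θ)/√u − r⁴ sin²2θ/(4u^{3/2}),  u = L² − r² sin²θ = 0.00572017 m².
Substituting r = 0.0189 m, L = 0.0774 m, θ = 119.5°: d²x/dθ² = +0.011685 m.
a = ω²·d²x/dθ² = (295.9)²·(+0.011685) = +1023.4 m/s²;  |a| = 1023.4 m/s².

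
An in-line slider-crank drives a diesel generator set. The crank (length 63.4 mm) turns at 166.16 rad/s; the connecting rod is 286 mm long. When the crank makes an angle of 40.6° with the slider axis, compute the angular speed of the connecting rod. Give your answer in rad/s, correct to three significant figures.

ω = 166.2 rad/s
The rod makes angle φ with the slider axis where L sinφ = r sinθ; differentiating, L cosφ·φ̇ = r ω cosθ.
L cosφ = √(L² − r² sin²θ) = 0.28301 m.
|ω_rod| = r ω |cosθ| / √(L² − r² sin²θ) = 0.0634·166.2·0.75927/0.28301 = 28.263 rad/s.

28.3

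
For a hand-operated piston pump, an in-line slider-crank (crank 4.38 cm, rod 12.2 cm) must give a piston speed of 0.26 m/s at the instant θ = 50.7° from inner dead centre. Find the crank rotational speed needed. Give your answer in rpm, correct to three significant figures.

For an in-line slider-crank, |v_piston| = rω|sinθ|·[1 + r cosθ/√(L² − r² sin²θ)].
With r = 0.0438 m, L = 0.122 m, θ = 50.7°: the bracketed kinematic factor |dx/dθ| = 0.041917 m.
ω = v/|dx/dθ| = 0.26/0.041917 = 6.2027 rad/s.
N = 60ω/(2π) = 59.231 rpm.

59.2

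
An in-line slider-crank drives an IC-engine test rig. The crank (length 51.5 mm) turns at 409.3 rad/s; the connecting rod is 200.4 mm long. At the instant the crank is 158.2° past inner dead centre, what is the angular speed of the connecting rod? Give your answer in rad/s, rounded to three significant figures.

98.1

ω = 409.3 rad/s
The rod makes angle φ with the slider axis where L sinφ = r sinθ; differentiating, L cosφ·φ̇ = r ω cosθ.
L cosφ = √(L² − r² sin²θ) = 0.19949 m.
|ω_rod| = r ω |cosθ| / √(L² − r² sin²θ) = 0.0515·409.3·0.92849/0.19949 = 98.11 rad/s.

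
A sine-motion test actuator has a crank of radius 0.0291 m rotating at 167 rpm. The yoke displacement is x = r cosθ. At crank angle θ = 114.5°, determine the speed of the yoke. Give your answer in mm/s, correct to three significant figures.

463

ω = 17.49 rad/s (from 167 rpm).
x = r cosθ ⇒ ẋ = −rω sinθ.
|v| = rω|sinθ| = 0.0291·17.49·|sin 114.5°| = 0.46309 m/s = 463.09 mm/s.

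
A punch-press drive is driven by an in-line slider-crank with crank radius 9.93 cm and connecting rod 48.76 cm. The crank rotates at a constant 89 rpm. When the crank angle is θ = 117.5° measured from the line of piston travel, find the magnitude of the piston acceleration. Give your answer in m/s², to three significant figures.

ω = 2π·89/60 = 9.32 rad/s
x(θ) = r cosθ + √(L² − r² sin²θ); with ω constant, a = ω²·d²x/dθ².
d²x/dθ² = −r cosθ − r²(cos2θ)/√u − r⁴ sin²2θ/(4u^{3/2}),  u = L² − r² sin²θ = 0.229996 m².
Substituting r = 0.0993 m, L = 0.4876 m, θ = 117.5°: d²x/dθ² = +0.057497 m.
a = ω²·d²x/dθ² = (9.32)²·(+0.057497) = +4.9944 m/s²;  |a| = 4.9944 m/s².

4.99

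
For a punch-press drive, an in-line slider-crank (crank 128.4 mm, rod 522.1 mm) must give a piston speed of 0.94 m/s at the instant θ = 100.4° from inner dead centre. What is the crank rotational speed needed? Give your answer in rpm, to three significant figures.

74.5

For an in-line slider-crank, |v_piston| = rω|sinθ|·[1 + r cosθ/√(L² − r² sin²θ)].
With r = 0.1284 m, L = 0.5221 m, θ = 100.4°: the bracketed kinematic factor |dx/dθ| = 0.12051 m.
ω = v/|dx/dθ| = 0.94/0.12051 = 7.8 rad/s.
N = 60ω/(2π) = 74.485 rpm.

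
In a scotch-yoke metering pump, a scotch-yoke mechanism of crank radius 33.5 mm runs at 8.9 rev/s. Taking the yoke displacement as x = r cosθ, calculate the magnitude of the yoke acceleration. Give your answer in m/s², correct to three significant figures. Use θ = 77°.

23.6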